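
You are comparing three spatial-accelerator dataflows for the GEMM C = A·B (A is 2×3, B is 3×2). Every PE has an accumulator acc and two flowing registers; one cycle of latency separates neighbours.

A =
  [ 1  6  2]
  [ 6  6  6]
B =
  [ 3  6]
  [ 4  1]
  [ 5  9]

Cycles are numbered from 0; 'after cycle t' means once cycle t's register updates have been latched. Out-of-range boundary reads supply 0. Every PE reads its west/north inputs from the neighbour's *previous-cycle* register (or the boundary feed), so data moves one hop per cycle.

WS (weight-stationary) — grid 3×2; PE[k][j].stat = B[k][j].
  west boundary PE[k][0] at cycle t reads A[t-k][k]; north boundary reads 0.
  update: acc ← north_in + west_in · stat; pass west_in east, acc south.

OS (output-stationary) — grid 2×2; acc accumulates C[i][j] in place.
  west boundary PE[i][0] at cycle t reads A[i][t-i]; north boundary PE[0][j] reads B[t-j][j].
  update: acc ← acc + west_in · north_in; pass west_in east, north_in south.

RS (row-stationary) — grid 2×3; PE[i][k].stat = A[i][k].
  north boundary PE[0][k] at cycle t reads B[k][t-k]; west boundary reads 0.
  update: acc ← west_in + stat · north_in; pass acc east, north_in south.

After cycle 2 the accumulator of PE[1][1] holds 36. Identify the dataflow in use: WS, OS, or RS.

— WS: 3×2; PE[1][1] trace:
  0: (1,1).acc=0  regs=<0,0>
  1: (1,1).acc=0  regs=<0,0>
  2: (1,1).acc=12  regs=<6,12>
— OS: 2×2; PE[1][1] trace:
  0: (1,1).acc=0  regs=<0,0>
  1: (1,1).acc=0  regs=<0,0>
  2: (1,1).acc=36  regs=<6,6>
— RS: 2×3; PE[1][1] trace:
  0: (1,1).acc=0  regs=<0,0>
  1: (1,1).acc=0  regs=<0,0>
  2: (1,1).acc=42  regs=<42,4>

dataflow = OS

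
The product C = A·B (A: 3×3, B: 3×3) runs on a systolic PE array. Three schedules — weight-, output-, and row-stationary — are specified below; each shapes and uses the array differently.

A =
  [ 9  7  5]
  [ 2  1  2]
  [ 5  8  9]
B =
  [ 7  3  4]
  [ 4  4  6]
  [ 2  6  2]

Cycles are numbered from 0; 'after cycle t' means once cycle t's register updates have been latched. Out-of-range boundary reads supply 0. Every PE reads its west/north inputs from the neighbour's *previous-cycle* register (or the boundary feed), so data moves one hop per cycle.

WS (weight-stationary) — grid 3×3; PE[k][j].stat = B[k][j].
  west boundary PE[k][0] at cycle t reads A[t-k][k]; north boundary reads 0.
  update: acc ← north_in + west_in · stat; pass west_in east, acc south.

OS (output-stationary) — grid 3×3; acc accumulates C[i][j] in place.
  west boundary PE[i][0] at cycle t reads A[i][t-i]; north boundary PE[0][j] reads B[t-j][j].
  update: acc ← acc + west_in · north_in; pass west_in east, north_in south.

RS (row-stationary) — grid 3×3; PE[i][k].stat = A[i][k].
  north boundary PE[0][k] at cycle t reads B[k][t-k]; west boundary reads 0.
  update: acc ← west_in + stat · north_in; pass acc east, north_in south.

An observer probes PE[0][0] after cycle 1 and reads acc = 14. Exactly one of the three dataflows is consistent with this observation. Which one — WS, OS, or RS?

dataflow = WS

WS (3×3 grid), PE[0][0]:
  [0] (0,0) acc=63 (h:9 v:63)
  [1] (0,0) acc=14 (h:2 v:14)
OS (3×3 grid), PE[0][0]:
  [0] (0,0) acc=63 (h:9 v:7)
  [1] (0,0) acc=91 (h:7 v:4)
RS (3×3 grid), PE[0][0]:
  [0] (0,0) acc=63 (h:63 v:7)
  [1] (0,0) acc=27 (h:27 v:3)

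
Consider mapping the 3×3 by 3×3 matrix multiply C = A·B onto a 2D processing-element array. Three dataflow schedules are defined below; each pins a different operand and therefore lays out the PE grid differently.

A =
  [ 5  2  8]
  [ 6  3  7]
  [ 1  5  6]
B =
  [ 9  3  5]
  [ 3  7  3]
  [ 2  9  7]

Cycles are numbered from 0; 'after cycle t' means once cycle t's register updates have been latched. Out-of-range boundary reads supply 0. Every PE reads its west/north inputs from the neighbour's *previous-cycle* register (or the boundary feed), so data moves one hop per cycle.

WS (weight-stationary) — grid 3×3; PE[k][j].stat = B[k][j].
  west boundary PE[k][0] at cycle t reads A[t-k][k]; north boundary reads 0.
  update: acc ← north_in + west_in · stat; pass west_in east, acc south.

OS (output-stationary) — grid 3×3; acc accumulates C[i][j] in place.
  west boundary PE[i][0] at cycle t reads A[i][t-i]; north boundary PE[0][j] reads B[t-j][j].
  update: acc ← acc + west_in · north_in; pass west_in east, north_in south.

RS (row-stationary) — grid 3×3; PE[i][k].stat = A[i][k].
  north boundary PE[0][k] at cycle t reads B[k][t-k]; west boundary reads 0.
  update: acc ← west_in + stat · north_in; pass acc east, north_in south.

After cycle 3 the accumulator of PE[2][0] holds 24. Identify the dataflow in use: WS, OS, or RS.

dataflow = OS

— WS: 3×3; PE[2][0] trace:
  c0 r2c0: 0 / 0 / 0
  c1 r2c0: 0 / 0 / 0
  c2 r2c0: 67 / 8 / 67
  c3 r2c0: 77 / 7 / 77
— OS: 3×3; PE[2][0] trace:
  c0 r2c0: 0 / 0 / 0
  c1 r2c0: 0 / 0 / 0
  c2 r2c0: 9 / 1 / 9
  c3 r2c0: 24 / 5 / 3
— RS: 3×3; PE[2][0] trace:
  c0 r2c0: 0 / 0 / 0
  c1 r2c0: 0 / 0 / 0
  c2 r2c0: 9 / 9 / 9
  c3 r2c0: 3 / 3 / 3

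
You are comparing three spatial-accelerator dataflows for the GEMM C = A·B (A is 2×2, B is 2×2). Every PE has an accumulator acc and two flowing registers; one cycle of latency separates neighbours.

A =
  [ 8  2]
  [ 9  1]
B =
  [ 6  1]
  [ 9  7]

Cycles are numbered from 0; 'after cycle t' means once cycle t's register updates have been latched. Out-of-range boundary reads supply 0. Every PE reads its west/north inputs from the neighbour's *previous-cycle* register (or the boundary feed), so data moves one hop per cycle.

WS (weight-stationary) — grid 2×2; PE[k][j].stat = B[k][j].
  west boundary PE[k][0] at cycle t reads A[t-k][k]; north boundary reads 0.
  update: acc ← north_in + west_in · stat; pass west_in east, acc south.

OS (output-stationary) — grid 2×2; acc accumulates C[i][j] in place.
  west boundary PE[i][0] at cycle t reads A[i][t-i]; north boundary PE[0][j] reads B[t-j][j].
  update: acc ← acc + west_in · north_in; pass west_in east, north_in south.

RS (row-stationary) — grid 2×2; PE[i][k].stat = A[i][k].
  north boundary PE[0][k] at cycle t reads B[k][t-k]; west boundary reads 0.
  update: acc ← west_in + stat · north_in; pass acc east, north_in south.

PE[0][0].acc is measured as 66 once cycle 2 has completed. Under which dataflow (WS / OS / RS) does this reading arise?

WS [2×2] PE[0][0] across cycles:
  cycle 0: PE[0][0] → acc 48, east 8, south 48
  cycle 1: PE[0][0] → acc 54, east 9, south 54
  cycle 2: PE[0][0] → acc 0, east 0, south 0
OS [2×2] PE[0][0] across cycles:
  cycle 0: PE[0][0] → acc 48, east 8, south 6
  cycle 1: PE[0][0] → acc 66, east 2, south 9
  cycle 2: PE[0][0] → acc 66, east 0, south 0
RS [2×2] PE[0][0] across cycles:
  cycle 0: PE[0][0] → acc 48, east 48, south 6
  cycle 1: PE[0][0] → acc 8, east 8, south 1
  cycle 2: PE[0][0] → acc 0, east 0, south 0

dataflow = OS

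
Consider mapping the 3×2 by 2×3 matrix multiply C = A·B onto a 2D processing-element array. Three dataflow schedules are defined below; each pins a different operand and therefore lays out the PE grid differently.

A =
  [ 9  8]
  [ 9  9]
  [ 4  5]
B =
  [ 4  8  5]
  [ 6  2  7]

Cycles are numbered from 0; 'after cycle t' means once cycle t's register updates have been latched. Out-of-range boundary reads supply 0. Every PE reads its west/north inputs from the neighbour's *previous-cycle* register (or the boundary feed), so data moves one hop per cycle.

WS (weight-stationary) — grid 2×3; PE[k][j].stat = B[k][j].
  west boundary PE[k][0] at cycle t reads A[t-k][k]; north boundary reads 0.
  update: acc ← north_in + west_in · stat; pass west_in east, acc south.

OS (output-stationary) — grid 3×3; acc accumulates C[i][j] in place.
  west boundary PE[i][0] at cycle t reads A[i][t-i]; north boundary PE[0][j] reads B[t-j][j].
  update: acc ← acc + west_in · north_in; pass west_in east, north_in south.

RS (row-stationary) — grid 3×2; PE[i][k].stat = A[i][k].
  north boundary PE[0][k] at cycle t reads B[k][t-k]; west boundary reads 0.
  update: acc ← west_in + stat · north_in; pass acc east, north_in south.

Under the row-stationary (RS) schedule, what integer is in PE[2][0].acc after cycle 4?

PE[2][0].acc = 20

Tracing RS — 3×2 array, target PE[2][0]:
  step 0 · PE1,0: acc=0; fwd→0 fwd↓0
  step 0 · PE2,0: acc=0; fwd→0 fwd↓0
  step 1 · PE1,0: acc=36; fwd→36 fwd↓4
  step 1 · PE2,0: acc=0; fwd→0 fwd↓0
  step 2 · PE1,0: acc=72; fwd→72 fwd↓8
  step 2 · PE2,0: acc=16; fwd→16 fwd↓4
  step 3 · PE1,0: acc=45; fwd→45 fwd↓5
  step 3 · PE2,0: acc=32; fwd→32 fwd↓8
  step 4 · PE1,0: acc=0; fwd→0 fwd↓0
  step 4 · PE2,0: acc=20; fwd→20 fwd↓5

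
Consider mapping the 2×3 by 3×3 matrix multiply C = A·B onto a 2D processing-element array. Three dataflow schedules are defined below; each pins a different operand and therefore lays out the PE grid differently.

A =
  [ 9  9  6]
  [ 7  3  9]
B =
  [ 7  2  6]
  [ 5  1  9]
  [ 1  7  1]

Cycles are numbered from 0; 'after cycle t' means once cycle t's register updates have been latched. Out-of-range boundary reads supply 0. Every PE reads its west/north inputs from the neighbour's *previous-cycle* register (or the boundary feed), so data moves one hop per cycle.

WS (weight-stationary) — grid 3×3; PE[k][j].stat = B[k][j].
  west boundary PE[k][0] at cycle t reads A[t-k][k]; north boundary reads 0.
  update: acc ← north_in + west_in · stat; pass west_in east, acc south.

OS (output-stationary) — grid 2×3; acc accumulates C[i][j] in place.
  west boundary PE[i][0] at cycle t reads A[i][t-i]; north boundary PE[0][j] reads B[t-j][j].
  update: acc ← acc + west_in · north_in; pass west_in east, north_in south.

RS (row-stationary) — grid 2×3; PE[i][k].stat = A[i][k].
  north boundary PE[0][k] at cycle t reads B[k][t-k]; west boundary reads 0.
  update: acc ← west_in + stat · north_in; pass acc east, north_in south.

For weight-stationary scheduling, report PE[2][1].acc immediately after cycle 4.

WS on a 3×3 grid — tracing PE[2][1] and its feeders:
  cycle 0: PE[1][1] → acc 0, east 0, south 0
  cycle 0: PE[2][0] → acc 0, east 0, south 0
  cycle 0: PE[2][1] → acc 0, east 0, south 0
  cycle 1: PE[1][1] → acc 0, east 0, south 0
  cycle 1: PE[2][0] → acc 0, east 0, south 0
  cycle 1: PE[2][1] → acc 0, east 0, south 0
  cycle 2: PE[1][1] → acc 27, east 9, south 27
  cycle 2: PE[2][0] → acc 114, east 6, south 114
  cycle 2: PE[2][1] → acc 0, east 0, south 0
  cycle 3: PE[1][1] → acc 17, east 3, south 17
  cycle 3: PE[2][0] → acc 73, east 9, south 73
  cycle 3: PE[2][1] → acc 69, east 6, south 69
  cycle 4: PE[1][1] → acc 0, east 0, south 0
  cycle 4: PE[2][0] → acc 0, east 0, south 0
  cycle 4: PE[2][1] → acc 80, east 9, south 80

PE[2][1].acc = 80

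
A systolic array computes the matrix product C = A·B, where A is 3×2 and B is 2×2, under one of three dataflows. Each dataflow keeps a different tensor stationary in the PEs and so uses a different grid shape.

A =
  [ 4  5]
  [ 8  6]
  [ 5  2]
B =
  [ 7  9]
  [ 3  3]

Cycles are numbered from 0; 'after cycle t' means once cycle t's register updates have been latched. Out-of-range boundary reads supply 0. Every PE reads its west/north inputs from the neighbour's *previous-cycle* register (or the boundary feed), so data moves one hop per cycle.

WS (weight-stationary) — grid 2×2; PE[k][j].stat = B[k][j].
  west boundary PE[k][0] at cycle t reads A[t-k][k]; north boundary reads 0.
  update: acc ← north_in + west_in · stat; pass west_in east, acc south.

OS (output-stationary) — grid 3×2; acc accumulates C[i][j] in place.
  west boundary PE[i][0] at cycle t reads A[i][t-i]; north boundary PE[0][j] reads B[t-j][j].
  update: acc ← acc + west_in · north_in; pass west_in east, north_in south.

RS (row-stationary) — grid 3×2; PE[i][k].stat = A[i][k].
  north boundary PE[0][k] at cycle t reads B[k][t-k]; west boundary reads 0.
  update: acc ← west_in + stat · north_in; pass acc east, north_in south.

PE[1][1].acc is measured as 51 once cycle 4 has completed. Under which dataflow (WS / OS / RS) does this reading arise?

Under WS (2×2), PE[1][1]:
  0: (1,1).acc=0  regs=<0,0>
  1: (1,1).acc=0  regs=<0,0>
  2: (1,1).acc=51  regs=<5,51>
  3: (1,1).acc=90  regs=<6,90>
  4: (1,1).acc=51  regs=<2,51>
Under OS (3×2), PE[1][1]:
  0: (1,1).acc=0  regs=<0,0>
  1: (1,1).acc=0  regs=<0,0>
  2: (1,1).acc=72  regs=<8,9>
  3: (1,1).acc=90  regs=<6,3>
  4: (1,1).acc=90  regs=<0,0>
Under RS (3×2), PE[1][1]:
  0: (1,1).acc=0  regs=<0,0>
  1: (1,1).acc=0  regs=<0,0>
  2: (1,1).acc=74  regs=<74,3>
  3: (1,1).acc=90  regs=<90,3>
  4: (1,1).acc=0  regs=<0,0>

dataflow = WS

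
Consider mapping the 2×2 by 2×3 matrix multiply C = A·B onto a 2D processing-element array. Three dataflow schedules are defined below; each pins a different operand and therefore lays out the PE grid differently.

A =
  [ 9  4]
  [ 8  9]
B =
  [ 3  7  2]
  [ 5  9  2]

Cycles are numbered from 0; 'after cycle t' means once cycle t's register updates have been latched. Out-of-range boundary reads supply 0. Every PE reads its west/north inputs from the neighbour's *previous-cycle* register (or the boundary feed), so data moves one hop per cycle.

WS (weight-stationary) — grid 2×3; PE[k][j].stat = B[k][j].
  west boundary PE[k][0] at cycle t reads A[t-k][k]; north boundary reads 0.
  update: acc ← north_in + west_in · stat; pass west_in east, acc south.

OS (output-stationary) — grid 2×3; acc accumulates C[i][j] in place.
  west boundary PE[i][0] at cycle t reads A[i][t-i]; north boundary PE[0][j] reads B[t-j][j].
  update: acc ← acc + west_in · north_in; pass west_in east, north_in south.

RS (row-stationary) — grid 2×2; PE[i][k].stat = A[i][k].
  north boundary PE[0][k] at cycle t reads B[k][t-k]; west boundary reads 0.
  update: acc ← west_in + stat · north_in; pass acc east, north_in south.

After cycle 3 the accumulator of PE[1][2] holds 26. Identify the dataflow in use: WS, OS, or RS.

— WS: 2×3; PE[1][2] trace:
  cycle 0: PE[1][2] → acc 0, east 0, south 0
  cycle 1: PE[1][2] → acc 0, east 0, south 0
  cycle 2: PE[1][2] → acc 0, east 0, south 0
  cycle 3: PE[1][2] → acc 26, east 4, south 26
— OS: 2×3; PE[1][2] trace:
  cycle 0: PE[1][2] → acc 0, east 0, south 0
  cycle 1: PE[1][2] → acc 0, east 0, south 0
  cycle 2: PE[1][2] → acc 0, east 0, south 0
  cycle 3: PE[1][2] → acc 16, east 8, south 2
RS: PE[1][2] is outside its 2×2 grid.

dataflow = WS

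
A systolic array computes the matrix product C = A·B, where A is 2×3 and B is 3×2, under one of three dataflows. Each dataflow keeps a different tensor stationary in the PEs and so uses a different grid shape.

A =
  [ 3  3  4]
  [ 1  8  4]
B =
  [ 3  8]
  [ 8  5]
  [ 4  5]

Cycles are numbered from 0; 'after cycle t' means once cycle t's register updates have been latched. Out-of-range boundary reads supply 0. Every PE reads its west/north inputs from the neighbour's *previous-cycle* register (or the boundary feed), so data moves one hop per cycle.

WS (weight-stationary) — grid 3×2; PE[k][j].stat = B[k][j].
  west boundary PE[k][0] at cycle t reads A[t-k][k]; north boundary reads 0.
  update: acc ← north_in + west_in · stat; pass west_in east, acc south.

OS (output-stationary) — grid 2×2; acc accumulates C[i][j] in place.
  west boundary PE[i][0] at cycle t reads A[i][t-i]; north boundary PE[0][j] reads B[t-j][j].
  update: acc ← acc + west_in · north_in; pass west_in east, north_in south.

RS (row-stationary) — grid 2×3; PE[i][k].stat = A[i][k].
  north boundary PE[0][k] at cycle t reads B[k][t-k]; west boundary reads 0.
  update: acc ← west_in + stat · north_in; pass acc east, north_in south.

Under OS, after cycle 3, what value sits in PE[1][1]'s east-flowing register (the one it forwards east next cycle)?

register = 8

Tracing OS — 2×2 array, target PE[1][1]:
  @0  [0,1]  acc 0  |  →0  ↓0
  @0  [1,0]  acc 0  |  →0  ↓0
  @0  [1,1]  acc 0  |  →0  ↓0
  @1  [0,1]  acc 24  |  →3  ↓8
  @1  [1,0]  acc 3  |  →1  ↓3
  @1  [1,1]  acc 0  |  →0  ↓0
  @2  [0,1]  acc 39  |  →3  ↓5
  @2  [1,0]  acc 67  |  →8  ↓8
  @2  [1,1]  acc 8  |  →1  ↓8
  @3  [0,1]  acc 59  |  →4  ↓5
  @3  [1,0]  acc 83  |  →4  ↓4
  @3  [1,1]  acc 48  |  →8  ↓5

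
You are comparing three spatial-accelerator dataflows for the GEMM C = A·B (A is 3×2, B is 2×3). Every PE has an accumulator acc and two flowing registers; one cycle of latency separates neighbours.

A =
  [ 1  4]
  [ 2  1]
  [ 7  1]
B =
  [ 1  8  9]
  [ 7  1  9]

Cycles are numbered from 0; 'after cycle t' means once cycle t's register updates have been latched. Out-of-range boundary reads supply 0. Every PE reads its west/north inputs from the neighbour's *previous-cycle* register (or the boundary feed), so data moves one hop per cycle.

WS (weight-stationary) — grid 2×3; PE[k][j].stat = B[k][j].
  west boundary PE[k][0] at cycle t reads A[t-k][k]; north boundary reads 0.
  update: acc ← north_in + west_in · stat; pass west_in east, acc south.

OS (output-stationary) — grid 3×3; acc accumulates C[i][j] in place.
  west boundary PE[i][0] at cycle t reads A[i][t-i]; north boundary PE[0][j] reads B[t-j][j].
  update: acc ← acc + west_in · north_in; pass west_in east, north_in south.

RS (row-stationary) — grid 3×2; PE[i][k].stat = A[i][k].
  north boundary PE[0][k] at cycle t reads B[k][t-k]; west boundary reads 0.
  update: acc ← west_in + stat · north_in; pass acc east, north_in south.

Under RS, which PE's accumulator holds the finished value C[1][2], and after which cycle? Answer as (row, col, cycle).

RS — PE[1][1] is where C[1][2] collects:
  cycle 0: PE[1][1] → acc 0, east 0, south 0
  cycle 1: PE[1][1] → acc 0, east 0, south 0
  cycle 2: PE[1][1] → acc 9, east 9, south 7
  cycle 3: PE[1][1] → acc 17, east 17, south 1
  cycle 4: PE[1][1] → acc 27, east 27, south 9

(row, col, cycle) = (1, 1, 4)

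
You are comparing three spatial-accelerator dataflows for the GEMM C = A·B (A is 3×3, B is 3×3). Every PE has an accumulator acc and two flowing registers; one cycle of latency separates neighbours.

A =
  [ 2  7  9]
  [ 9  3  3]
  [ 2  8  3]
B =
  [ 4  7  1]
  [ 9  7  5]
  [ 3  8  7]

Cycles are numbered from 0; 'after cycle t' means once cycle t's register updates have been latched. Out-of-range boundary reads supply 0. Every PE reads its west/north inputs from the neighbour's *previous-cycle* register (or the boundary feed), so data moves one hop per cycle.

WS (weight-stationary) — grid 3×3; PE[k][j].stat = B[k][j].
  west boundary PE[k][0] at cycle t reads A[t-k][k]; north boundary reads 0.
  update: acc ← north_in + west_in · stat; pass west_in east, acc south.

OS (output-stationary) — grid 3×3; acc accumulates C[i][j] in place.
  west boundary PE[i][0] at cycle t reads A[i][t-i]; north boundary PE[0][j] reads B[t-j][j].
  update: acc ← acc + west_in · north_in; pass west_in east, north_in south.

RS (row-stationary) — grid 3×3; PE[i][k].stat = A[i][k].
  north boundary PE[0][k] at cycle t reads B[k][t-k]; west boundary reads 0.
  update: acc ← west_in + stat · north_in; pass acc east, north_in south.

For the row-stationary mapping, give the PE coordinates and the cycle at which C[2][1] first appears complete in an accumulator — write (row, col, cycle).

RS — PE[2][2] is where C[2][1] collects:
  @0  [2,2]  acc 0  |  →0  ↓0
  @1  [2,2]  acc 0  |  →0  ↓0
  @2  [2,2]  acc 0  |  →0  ↓0
  @3  [2,2]  acc 0  |  →0  ↓0
  @4  [2,2]  acc 89  |  →89  ↓3
  @5  [2,2]  acc 94  |  →94  ↓8

(row, col, cycle) = (2, 2, 5)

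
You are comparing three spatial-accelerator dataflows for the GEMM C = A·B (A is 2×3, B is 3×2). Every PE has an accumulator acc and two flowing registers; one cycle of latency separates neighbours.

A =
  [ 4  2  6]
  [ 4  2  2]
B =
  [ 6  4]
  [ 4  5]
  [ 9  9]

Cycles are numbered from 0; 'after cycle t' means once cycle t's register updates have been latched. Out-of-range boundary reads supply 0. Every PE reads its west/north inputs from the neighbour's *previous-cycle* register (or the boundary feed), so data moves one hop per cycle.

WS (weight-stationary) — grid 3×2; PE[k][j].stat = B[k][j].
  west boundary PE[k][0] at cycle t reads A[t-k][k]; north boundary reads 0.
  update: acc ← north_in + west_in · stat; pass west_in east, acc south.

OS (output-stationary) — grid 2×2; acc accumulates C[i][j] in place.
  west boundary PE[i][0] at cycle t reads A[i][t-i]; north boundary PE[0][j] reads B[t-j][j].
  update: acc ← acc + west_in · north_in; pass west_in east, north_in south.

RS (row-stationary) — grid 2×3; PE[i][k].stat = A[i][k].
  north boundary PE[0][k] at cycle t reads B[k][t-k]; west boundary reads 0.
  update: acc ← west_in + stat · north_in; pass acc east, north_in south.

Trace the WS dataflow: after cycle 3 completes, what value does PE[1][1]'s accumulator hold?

PE[1][1].acc = 26

Tracing WS — 3×2 array, target PE[1][1]:
  [0] (0,1) acc=0 (h:0 v:0)
  [0] (1,0) acc=0 (h:0 v:0)
  [0] (1,1) acc=0 (h:0 v:0)
  [1] (0,1) acc=16 (h:4 v:16)
  [1] (1,0) acc=32 (h:2 v:32)
  [1] (1,1) acc=0 (h:0 v:0)
  [2] (0,1) acc=16 (h:4 v:16)
  [2] (1,0) acc=32 (h:2 v:32)
  [2] (1,1) acc=26 (h:2 v:26)
  [3] (0,1) acc=0 (h:0 v:0)
  [3] (1,0) acc=0 (h:0 v:0)
  [3] (1,1) acc=26 (h:2 v:26)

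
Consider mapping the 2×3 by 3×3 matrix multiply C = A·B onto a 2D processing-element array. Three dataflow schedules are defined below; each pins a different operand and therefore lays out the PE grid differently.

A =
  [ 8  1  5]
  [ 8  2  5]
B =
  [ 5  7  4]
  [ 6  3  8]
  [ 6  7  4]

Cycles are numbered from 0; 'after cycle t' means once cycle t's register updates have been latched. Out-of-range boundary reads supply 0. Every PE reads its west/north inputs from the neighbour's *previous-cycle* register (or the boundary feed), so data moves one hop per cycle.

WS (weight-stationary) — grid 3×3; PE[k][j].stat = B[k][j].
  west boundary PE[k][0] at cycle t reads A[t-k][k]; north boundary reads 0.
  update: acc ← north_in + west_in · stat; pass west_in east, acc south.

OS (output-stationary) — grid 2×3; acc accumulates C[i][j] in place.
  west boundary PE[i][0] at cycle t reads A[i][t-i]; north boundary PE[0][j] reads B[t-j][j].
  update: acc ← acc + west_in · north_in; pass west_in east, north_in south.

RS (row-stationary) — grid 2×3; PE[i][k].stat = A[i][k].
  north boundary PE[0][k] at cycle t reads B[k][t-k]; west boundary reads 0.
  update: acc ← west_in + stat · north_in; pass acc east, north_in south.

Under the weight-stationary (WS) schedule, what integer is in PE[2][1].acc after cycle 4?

PE[2][1].acc = 97

WS (3×3). Following PE[2][1] plus its west/north inputs:
  @0  [1,1]  acc 0  |  →0  ↓0
  @0  [2,0]  acc 0  |  →0  ↓0
  @0  [2,1]  acc 0  |  →0  ↓0
  @1  [1,1]  acc 0  |  →0  ↓0
  @1  [2,0]  acc 0  |  →0  ↓0
  @1  [2,1]  acc 0  |  →0  ↓0
  @2  [1,1]  acc 59  |  →1  ↓59
  @2  [2,0]  acc 76  |  →5  ↓76
  @2  [2,1]  acc 0  |  →0  ↓0
  @3  [1,1]  acc 62  |  →2  ↓62
  @3  [2,0]  acc 82  |  →5  ↓82
  @3  [2,1]  acc 94  |  →5  ↓94
  @4  [1,1]  acc 0  |  →0  ↓0
  @4  [2,0]  acc 0  |  →0  ↓0
  @4  [2,1]  acc 97  |  →5  ↓97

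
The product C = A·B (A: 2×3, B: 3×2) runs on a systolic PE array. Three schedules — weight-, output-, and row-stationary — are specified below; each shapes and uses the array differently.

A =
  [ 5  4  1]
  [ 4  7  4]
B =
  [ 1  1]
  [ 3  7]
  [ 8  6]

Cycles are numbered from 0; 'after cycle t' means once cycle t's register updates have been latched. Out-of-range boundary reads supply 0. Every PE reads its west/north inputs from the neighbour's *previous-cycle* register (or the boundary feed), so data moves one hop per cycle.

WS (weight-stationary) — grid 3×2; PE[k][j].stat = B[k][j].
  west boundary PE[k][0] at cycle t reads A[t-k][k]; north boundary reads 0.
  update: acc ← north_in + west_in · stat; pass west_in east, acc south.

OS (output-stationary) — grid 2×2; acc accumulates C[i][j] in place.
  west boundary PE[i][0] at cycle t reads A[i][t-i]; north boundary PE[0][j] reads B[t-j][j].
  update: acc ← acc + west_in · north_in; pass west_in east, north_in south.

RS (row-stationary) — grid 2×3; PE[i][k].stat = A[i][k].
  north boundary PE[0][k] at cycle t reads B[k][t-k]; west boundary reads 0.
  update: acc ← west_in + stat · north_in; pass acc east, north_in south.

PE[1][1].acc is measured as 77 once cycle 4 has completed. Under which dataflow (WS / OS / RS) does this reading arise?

WS (3×2 grid), PE[1][1]:
  0: (1,1).acc=0  regs=<0,0>
  1: (1,1).acc=0  regs=<0,0>
  2: (1,1).acc=33  regs=<4,33>
  3: (1,1).acc=53  regs=<7,53>
  4: (1,1).acc=0  regs=<0,0>
OS (2×2 grid), PE[1][1]:
  0: (1,1).acc=0  regs=<0,0>
  1: (1,1).acc=0  regs=<0,0>
  2: (1,1).acc=4  regs=<4,1>
  3: (1,1).acc=53  regs=<7,7>
  4: (1,1).acc=77  regs=<4,6>
RS (2×3 grid), PE[1][1]:
  0: (1,1).acc=0  regs=<0,0>
  1: (1,1).acc=0  regs=<0,0>
  2: (1,1).acc=25  regs=<25,3>
  3: (1,1).acc=53  regs=<53,7>
  4: (1,1).acc=0  regs=<0,0>

dataflow = OS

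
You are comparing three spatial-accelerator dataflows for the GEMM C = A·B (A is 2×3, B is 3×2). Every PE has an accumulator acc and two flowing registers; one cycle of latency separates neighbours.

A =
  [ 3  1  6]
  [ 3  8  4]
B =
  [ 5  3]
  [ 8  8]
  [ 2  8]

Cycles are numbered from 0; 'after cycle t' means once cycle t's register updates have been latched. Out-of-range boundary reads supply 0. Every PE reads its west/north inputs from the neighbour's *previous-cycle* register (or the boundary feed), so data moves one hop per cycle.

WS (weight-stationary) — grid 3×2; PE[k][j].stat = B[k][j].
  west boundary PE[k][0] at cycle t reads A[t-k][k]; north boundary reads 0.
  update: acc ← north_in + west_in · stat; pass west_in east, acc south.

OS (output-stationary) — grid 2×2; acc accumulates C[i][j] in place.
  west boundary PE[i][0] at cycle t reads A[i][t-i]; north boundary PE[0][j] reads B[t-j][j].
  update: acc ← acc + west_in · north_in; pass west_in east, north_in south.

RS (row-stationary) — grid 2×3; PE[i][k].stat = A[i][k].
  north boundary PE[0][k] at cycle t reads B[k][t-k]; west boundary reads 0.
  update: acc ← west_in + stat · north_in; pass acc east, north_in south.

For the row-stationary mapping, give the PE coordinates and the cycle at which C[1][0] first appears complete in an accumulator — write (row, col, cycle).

RS — PE[1][2] is where C[1][0] collects:
  [0] (1,2) acc=0 (h:0 v:0)
  [1] (1,2) acc=0 (h:0 v:0)
  [2] (1,2) acc=0 (h:0 v:0)
  [3] (1,2) acc=87 (h:87 v:2)

(row, col, cycle) = (1, 2, 3)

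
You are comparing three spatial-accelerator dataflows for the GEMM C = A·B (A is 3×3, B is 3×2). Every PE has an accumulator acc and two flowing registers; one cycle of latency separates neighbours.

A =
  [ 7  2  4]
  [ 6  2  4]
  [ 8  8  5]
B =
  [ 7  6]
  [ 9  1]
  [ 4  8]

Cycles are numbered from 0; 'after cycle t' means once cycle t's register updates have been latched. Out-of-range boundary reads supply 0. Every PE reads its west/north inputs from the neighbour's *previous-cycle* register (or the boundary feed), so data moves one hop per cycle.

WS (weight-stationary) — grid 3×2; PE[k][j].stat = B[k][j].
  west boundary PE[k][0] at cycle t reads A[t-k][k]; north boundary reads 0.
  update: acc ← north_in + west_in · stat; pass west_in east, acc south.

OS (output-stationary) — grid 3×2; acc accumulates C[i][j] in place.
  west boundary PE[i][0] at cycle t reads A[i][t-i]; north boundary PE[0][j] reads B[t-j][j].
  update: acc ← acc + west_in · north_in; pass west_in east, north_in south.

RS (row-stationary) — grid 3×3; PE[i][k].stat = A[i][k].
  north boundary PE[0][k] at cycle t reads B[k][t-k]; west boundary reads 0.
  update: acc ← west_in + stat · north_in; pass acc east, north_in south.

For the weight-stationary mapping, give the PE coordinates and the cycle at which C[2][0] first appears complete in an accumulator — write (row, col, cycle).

(row, col, cycle) = (2, 0, 4)

WS: C[2][0] accumulates in PE[2][0]:
  [0] (2,0) acc=0 (h:0 v:0)
  [1] (2,0) acc=0 (h:0 v:0)
  [2] (2,0) acc=83 (h:4 v:83)
  [3] (2,0) acc=76 (h:4 v:76)
  [4] (2,0) acc=148 (h:5 v:148)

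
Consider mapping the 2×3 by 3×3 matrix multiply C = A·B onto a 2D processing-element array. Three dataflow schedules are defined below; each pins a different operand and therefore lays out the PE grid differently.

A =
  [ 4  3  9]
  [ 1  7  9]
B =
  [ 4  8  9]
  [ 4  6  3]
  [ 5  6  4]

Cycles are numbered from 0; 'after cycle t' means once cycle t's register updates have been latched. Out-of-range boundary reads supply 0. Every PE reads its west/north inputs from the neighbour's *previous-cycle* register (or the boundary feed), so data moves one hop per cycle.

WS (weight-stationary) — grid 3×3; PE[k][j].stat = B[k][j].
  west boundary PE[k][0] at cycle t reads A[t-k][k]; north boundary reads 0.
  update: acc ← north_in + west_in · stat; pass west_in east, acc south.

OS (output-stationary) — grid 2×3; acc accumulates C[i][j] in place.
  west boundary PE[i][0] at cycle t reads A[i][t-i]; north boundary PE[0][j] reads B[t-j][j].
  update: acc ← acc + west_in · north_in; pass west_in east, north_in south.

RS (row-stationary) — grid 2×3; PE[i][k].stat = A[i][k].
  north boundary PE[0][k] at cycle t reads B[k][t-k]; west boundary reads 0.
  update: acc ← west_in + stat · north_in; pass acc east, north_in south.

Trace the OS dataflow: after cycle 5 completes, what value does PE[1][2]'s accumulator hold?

PE[1][2].acc = 66

Tracing OS — 2×3 array, target PE[1][2]:
  step 0 · PE0,2: acc=0; fwd→0 fwd↓0
  step 0 · PE1,1: acc=0; fwd→0 fwd↓0
  step 0 · PE1,2: acc=0; fwd→0 fwd↓0
  step 1 · PE0,2: acc=0; fwd→0 fwd↓0
  step 1 · PE1,1: acc=0; fwd→0 fwd↓0
  step 1 · PE1,2: acc=0; fwd→0 fwd↓0
  step 2 · PE0,2: acc=36; fwd→4 fwd↓9
  step 2 · PE1,1: acc=8; fwd→1 fwd↓8
  step 2 · PE1,2: acc=0; fwd→0 fwd↓0
  step 3 · PE0,2: acc=45; fwd→3 fwd↓3
  step 3 · PE1,1: acc=50; fwd→7 fwd↓6
  step 3 · PE1,2: acc=9; fwd→1 fwd↓9
  step 4 · PE0,2: acc=81; fwd→9 fwd↓4
  step 4 · PE1,1: acc=104; fwd→9 fwd↓6
  step 4 · PE1,2: acc=30; fwd→7 fwd↓3
  step 5 · PE0,2: acc=81; fwd→0 fwd↓0
  step 5 · PE1,1: acc=104; fwd→0 fwd↓0
  step 5 · PE1,2: acc=66; fwd→9 fwd↓4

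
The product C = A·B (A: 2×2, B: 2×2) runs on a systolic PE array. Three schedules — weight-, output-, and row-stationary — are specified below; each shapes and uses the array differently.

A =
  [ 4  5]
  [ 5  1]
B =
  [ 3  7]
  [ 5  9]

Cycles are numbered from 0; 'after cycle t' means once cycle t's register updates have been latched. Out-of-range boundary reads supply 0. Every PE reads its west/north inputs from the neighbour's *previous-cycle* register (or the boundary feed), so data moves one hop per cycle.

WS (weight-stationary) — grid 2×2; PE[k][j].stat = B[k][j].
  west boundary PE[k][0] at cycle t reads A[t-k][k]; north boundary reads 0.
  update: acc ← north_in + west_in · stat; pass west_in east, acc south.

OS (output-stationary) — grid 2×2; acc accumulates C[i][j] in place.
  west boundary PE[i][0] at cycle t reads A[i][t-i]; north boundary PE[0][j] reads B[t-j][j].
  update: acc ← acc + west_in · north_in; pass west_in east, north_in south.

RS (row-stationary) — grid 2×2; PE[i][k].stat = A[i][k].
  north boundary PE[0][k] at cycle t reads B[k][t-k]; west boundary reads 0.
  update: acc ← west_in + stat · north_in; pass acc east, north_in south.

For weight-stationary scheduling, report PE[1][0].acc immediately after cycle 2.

WS on a 2×2 grid — tracing PE[1][0] and its feeders:
  t=0 PE[0][0]: acc=12 h=4 v=12
  t=0 PE[1][0]: acc=0 h=0 v=0
  t=1 PE[0][0]: acc=15 h=5 v=15
  t=1 PE[1][0]: acc=37 h=5 v=37
  t=2 PE[0][0]: acc=0 h=0 v=0
  t=2 PE[1][0]: acc=20 h=1 v=20

PE[1][0].acc = 20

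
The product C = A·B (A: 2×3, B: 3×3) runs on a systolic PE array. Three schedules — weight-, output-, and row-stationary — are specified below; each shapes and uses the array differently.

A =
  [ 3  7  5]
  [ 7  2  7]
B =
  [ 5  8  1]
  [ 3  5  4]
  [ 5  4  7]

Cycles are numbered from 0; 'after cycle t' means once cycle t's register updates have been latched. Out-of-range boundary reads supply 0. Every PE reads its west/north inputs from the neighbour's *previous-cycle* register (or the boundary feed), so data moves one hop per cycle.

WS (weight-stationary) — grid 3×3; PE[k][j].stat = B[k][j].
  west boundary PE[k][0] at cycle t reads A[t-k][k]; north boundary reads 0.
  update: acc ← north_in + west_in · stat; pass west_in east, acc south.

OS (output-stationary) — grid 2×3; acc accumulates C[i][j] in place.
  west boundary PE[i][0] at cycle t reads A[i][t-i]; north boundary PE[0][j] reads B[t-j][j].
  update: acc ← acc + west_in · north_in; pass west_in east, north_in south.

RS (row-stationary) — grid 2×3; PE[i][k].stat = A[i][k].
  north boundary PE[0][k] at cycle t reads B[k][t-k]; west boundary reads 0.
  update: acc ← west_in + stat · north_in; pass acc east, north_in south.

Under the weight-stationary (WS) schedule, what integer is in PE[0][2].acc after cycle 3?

PE[0][2].acc = 7

WS 3×3: PE[0][2] cycle-by-cycle (with neighbour feeds):
  after 0 — PE[0][1] acc=0, pass-E 0, pass-S 0
  after 0 — PE[0][2] acc=0, pass-E 0, pass-S 0
  after 1 — PE[0][1] acc=24, pass-E 3, pass-S 24
  after 1 — PE[0][2] acc=0, pass-E 0, pass-S 0
  after 2 — PE[0][1] acc=56, pass-E 7, pass-S 56
  after 2 — PE[0][2] acc=3, pass-E 3, pass-S 3
  after 3 — PE[0][1] acc=0, pass-E 0, pass-S 0
  after 3 — PE[0][2] acc=7, pass-E 7, pass-S 7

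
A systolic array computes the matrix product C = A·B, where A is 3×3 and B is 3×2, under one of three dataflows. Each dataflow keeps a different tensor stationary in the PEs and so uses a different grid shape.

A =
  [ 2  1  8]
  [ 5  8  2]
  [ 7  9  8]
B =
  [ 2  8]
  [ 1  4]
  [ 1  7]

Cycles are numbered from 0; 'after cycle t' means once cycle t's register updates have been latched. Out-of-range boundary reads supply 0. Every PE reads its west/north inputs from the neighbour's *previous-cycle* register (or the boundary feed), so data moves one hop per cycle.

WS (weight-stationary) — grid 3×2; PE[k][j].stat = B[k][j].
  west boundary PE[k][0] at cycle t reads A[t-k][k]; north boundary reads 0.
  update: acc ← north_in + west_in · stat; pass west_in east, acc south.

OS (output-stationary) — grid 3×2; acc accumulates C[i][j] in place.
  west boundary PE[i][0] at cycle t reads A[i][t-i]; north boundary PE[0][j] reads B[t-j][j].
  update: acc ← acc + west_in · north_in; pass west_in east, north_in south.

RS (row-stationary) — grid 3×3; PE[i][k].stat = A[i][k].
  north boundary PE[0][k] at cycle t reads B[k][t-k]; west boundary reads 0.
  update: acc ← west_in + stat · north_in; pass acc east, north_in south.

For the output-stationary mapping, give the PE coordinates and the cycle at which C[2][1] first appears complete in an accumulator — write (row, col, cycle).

OS: C[2][1] accumulates in PE[2][1]:
  step 0 · PE2,1: acc=0; fwd→0 fwd↓0
  step 1 · PE2,1: acc=0; fwd→0 fwd↓0
  step 2 · PE2,1: acc=0; fwd→0 fwd↓0
  step 3 · PE2,1: acc=56; fwd→7 fwd↓8
  step 4 · PE2,1: acc=92; fwd→9 fwd↓4
  step 5 · PE2,1: acc=148; fwd→8 fwd↓7

(row, col, cycle) = (2, 1, 5)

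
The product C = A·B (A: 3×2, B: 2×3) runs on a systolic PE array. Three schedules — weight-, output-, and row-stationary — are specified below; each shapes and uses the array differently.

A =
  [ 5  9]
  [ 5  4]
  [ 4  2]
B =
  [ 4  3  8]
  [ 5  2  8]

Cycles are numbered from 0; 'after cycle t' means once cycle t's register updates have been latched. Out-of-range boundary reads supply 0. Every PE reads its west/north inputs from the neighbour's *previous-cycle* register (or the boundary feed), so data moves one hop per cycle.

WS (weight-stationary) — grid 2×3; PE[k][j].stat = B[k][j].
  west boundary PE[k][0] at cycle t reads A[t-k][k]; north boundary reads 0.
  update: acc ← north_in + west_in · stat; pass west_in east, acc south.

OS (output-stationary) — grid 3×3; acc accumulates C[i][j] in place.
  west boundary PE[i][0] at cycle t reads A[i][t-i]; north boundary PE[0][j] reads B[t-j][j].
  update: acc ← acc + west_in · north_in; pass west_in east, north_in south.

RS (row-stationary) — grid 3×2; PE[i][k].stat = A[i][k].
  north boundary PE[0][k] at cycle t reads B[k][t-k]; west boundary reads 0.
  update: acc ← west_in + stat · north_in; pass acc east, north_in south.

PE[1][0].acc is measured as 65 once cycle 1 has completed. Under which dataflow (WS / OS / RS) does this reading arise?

dataflow = WS

WS [2×3] PE[1][0] across cycles:
  [0] (1,0) acc=0 (h:0 v:0)
  [1] (1,0) acc=65 (h:9 v:65)
OS [3×3] PE[1][0] across cycles:
  [0] (1,0) acc=0 (h:0 v:0)
  [1] (1,0) acc=20 (h:5 v:4)
RS [3×2] PE[1][0] across cycles:
  [0] (1,0) acc=0 (h:0 v:0)
  [1] (1,0) acc=20 (h:20 v:4)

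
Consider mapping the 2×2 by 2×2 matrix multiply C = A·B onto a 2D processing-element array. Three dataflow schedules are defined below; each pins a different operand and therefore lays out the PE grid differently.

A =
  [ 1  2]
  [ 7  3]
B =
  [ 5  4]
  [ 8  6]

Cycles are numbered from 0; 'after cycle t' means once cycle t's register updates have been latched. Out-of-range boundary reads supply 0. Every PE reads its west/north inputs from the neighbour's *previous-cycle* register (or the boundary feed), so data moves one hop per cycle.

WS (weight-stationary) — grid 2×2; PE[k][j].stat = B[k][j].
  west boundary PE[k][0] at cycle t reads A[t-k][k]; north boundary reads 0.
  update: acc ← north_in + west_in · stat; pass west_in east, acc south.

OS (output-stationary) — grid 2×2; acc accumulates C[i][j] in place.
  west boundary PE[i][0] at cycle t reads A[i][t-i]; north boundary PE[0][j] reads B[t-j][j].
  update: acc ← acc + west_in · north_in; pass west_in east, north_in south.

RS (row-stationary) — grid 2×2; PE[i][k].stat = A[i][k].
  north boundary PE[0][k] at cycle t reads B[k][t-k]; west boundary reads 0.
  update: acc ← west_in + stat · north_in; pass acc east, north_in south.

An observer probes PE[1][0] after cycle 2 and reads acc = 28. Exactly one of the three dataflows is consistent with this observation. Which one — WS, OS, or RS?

WS (2×2 grid), PE[1][0]:
  step 0 · PE1,0: acc=0; fwd→0 fwd↓0
  step 1 · PE1,0: acc=21; fwd→2 fwd↓21
  step 2 · PE1,0: acc=59; fwd→3 fwd↓59
OS (2×2 grid), PE[1][0]:
  step 0 · PE1,0: acc=0; fwd→0 fwd↓0
  step 1 · PE1,0: acc=35; fwd→7 fwd↓5
  step 2 · PE1,0: acc=59; fwd→3 fwd↓8
RS (2×2 grid), PE[1][0]:
  step 0 · PE1,0: acc=0; fwd→0 fwd↓0
  step 1 · PE1,0: acc=35; fwd→35 fwd↓5
  step 2 · PE1,0: acc=28; fwd→28 fwd↓4

dataflow = RS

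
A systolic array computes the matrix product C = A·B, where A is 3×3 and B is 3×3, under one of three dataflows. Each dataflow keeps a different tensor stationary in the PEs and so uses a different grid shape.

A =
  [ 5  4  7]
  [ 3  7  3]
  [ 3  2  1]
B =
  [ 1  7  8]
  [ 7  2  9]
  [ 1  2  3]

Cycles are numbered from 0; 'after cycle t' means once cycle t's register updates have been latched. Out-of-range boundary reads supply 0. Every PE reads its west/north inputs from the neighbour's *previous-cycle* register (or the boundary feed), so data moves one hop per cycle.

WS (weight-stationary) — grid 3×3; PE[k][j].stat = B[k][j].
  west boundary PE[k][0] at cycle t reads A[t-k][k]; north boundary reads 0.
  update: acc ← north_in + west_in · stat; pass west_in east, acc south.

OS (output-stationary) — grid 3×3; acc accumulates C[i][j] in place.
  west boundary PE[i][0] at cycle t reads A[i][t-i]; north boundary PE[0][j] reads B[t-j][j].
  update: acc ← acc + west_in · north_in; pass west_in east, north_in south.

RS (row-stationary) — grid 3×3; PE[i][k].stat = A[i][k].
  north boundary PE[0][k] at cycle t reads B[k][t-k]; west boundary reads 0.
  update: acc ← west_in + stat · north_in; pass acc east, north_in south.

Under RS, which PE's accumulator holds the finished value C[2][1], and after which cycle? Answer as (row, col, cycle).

RS — PE[2][2] is where C[2][1] collects:
  cycle 0: PE[2][2] → acc 0, east 0, south 0
  cycle 1: PE[2][2] → acc 0, east 0, south 0
  cycle 2: PE[2][2] → acc 0, east 0, south 0
  cycle 3: PE[2][2] → acc 0, east 0, south 0
  cycle 4: PE[2][2] → acc 18, east 18, south 1
  cycle 5: PE[2][2] → acc 27, east 27, south 2

(row, col, cycle) = (2, 2, 5)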